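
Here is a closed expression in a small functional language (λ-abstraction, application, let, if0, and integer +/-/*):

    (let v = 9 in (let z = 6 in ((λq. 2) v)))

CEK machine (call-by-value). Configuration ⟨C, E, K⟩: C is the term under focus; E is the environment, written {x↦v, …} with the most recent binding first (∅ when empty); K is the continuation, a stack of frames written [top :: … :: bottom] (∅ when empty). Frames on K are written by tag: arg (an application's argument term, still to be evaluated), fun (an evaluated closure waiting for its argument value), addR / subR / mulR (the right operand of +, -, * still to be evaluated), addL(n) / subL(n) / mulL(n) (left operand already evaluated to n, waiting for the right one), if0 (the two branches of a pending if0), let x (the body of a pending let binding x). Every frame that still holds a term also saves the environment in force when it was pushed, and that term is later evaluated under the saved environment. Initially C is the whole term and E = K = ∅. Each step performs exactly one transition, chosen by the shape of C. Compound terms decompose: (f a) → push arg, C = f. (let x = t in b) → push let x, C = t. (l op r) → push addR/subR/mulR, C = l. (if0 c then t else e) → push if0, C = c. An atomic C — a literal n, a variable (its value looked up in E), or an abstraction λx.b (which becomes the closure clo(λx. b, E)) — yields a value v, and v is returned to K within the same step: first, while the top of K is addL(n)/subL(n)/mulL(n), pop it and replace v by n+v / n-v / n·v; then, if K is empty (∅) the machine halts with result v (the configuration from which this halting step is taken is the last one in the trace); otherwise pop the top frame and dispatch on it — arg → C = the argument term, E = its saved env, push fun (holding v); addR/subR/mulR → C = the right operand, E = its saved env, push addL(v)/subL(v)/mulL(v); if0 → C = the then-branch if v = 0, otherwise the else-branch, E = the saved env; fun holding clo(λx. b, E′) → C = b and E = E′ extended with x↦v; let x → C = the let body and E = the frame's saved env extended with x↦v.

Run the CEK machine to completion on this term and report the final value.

t=0: <C=(let v = 9 in (let z = 6 in ((λq. 2) v))), E=∅, K=∅>
t=1: <C=9, E=∅, K=[let v]>
t=2: <C=(let z = 6 in ((λq. 2) v)), E={v↦9}, K=∅>
t=3: <C=6, E={v↦9}, K=[let z]>
t=4: <C=((λq. 2) v), E={z↦6, v↦9}, K=∅>
t=5: <C=(λq. 2), E={z↦6, v↦9}, K=[arg]>
t=6: <C=v, E={z↦6, v↦9}, K=[fun]>
t=7: <C=2, E={q↦9, z↦6, v↦9}, K=∅>
→ final value 2

Answer: 2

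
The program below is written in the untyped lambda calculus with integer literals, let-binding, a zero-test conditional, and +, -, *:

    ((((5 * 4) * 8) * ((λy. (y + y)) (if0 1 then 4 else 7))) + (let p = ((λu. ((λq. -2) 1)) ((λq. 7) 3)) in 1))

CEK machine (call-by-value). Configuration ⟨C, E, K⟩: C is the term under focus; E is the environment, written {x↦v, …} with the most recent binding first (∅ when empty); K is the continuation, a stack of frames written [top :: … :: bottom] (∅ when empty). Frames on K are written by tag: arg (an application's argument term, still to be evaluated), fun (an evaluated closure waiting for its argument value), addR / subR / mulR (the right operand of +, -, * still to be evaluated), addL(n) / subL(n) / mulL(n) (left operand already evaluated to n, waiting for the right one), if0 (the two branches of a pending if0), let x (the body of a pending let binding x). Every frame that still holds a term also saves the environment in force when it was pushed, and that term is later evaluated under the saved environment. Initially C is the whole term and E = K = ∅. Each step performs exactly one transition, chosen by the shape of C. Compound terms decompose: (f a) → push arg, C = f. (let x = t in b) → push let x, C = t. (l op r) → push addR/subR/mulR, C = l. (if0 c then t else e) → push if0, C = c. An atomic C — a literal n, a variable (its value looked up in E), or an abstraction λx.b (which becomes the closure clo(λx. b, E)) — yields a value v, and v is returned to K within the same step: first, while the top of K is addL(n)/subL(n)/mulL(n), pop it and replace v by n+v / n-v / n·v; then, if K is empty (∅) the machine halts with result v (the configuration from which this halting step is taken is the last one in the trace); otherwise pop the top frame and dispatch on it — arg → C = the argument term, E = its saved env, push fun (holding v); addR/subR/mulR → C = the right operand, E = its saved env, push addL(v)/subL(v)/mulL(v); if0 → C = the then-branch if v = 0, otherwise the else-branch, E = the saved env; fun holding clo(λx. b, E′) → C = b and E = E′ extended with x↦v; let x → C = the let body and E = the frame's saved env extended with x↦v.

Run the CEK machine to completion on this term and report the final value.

t=0: [C=((((5 * 4) * 8) * ((λy. (y + y)) (if0 1 then 4 else 7))) + (let p = ((λu. ((λq. -2) 1)) ((λq. 7) 3)) in 1)) | E=∅ | K=∅]
t=1: [C=(((5 * 4) * 8) * ((λy. (y + y)) (if0 1 then 4 else 7))) | E=∅ | K=[addR]]
t=2: [C=((5 * 4) * 8) | E=∅ | K=[mulR :: addR]]
t=3: [C=(5 * 4) | E=∅ | K=[mulR :: mulR :: addR]]
t=4: [C=5 | E=∅ | K=[mulR :: mulR :: mulR :: addR]]
t=5: [C=4 | E=∅ | K=[mulL(5) :: mulR :: mulR :: addR]]
t=6: [C=8 | E=∅ | K=[mulL(20) :: mulR :: addR]]
t=7: [C=((λy. (y + y)) (if0 1 then 4 else 7)) | E=∅ | K=[mulL(160) :: addR]]
t=8: [C=(λy. (y + y)) | E=∅ | K=[arg :: mulL(160) :: addR]]
t=9: [C=(if0 1 then 4 else 7) | E=∅ | K=[fun :: mulL(160) :: addR]]
t=10: [C=1 | E=∅ | K=[if0 :: fun :: mulL(160) :: addR]]
t=11: [C=7 | E=∅ | K=[fun :: mulL(160) :: addR]]
t=12: [C=(y + y) | E={y↦7} | K=[mulL(160) :: addR]]
t=13: [C=y | E={y↦7} | K=[addR :: mulL(160) :: addR]]
t=14: [C=y | E={y↦7} | K=[addL(7) :: mulL(160) :: addR]]
t=15: [C=(let p = ((λu. ((λq. -2) 1)) ((λq. 7) 3)) in 1) | E=∅ | K=[addL(2240)]]
t=16: [C=((λu. ((λq. -2) 1)) ((λq. 7) 3)) | E=∅ | K=[let p :: addL(2240)]]
t=17: [C=(λu. ((λq. -2) 1)) | E=∅ | K=[arg :: let p :: addL(2240)]]
t=18: [C=((λq. 7) 3) | E=∅ | K=[fun :: let p :: addL(2240)]]
t=19: [C=(λq. 7) | E=∅ | K=[arg :: fun :: let p :: addL(2240)]]
t=20: [C=3 | E=∅ | K=[fun :: fun :: let p :: addL(2240)]]
t=21: [C=7 | E={q↦3} | K=[fun :: let p :: addL(2240)]]
t=22: [C=((λq. -2) 1) | E={u↦7} | K=[let p :: addL(2240)]]
t=23: [C=(λq. -2) | E={u↦7} | K=[arg :: let p :: addL(2240)]]
t=24: [C=1 | E={u↦7} | K=[fun :: let p :: addL(2240)]]
t=25: [C=-2 | E={q↦1, u↦7} | K=[let p :: addL(2240)]]
t=26: [C=1 | E={p↦-2} | K=[addL(2240)]]
→ final value 2241

Answer: 2241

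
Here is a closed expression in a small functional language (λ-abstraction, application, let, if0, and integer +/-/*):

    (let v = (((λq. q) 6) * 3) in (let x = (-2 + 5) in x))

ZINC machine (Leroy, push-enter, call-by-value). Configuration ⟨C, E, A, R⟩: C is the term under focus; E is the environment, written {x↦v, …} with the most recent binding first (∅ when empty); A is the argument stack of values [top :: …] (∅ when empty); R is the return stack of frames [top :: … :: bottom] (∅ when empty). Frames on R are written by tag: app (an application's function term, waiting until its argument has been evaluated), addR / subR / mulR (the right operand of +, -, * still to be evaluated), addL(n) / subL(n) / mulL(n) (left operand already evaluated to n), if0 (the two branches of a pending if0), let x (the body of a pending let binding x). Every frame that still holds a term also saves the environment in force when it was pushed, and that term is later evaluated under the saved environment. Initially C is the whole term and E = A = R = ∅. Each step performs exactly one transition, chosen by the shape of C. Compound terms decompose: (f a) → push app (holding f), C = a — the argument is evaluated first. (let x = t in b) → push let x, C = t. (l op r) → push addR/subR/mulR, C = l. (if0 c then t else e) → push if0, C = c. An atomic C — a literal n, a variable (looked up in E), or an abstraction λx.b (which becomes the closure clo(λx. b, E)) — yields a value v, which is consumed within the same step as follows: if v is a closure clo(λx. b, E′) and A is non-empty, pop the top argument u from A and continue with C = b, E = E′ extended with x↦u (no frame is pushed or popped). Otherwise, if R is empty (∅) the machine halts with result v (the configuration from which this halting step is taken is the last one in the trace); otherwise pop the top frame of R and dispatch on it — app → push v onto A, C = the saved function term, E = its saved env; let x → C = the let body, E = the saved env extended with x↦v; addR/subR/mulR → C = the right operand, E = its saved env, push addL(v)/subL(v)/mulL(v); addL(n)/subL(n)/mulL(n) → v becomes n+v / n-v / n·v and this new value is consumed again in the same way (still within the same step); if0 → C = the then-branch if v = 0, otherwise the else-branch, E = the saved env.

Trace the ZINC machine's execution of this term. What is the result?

[0] ⟨C=(let v = (((λq. q) 6) * 3) in (let x = (-2 + 5) in x)); E=∅; A=∅; R=∅⟩
[1] ⟨C=(((λq. q) 6) * 3); E=∅; A=∅; R=[let v]⟩
[2] ⟨C=((λq. q) 6); E=∅; A=∅; R=[mulR :: let v]⟩
[3] ⟨C=6; E=∅; A=∅; R=[app :: mulR :: let v]⟩
[4] ⟨C=(λq. q); E=∅; A=[6]; R=[mulR :: let v]⟩
[5] ⟨C=q; E={q↦6}; A=∅; R=[mulR :: let v]⟩
[6] ⟨C=3; E=∅; A=∅; R=[mulL(6) :: let v]⟩
[7] ⟨C=(let x = (-2 + 5) in x); E={v↦18}; A=∅; R=∅⟩
[8] ⟨C=(-2 + 5); E={v↦18}; A=∅; R=[let x]⟩
[9] ⟨C=-2; E={v↦18}; A=∅; R=[addR :: let x]⟩
[10] ⟨C=5; E={v↦18}; A=∅; R=[addL(-2) :: let x]⟩
[11] ⟨C=x; E={x↦3, v↦18}; A=∅; R=∅⟩
→ final value 3

Answer: 3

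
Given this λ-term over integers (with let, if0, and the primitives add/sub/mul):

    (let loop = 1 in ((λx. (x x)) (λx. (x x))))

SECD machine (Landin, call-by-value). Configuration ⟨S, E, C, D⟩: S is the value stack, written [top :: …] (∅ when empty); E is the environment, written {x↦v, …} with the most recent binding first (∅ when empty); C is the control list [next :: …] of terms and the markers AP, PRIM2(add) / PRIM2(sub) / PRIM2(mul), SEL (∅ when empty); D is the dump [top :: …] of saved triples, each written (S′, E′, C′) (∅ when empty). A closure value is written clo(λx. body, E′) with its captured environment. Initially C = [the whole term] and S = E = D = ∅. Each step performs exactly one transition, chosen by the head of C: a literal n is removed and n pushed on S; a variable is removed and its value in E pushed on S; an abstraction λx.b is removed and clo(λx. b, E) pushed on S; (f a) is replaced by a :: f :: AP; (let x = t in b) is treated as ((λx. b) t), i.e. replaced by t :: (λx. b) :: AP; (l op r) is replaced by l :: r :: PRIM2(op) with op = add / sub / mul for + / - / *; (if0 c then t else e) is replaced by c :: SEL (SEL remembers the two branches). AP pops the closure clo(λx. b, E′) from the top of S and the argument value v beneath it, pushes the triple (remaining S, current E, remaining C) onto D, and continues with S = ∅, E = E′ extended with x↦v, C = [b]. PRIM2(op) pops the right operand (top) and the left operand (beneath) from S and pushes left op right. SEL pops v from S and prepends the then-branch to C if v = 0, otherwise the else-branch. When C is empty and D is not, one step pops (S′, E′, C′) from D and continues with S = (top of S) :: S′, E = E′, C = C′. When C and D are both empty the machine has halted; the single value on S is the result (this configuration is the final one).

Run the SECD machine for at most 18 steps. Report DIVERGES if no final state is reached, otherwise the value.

Answer: DIVERGES (no final state within 18 steps)

Derivation:
[0] ⟨S=∅; E=∅; C=[(let loop = 1 in ((λx. (x x)) (λx. (x x))))]; D=∅⟩
[1] ⟨S=∅; E=∅; C=[1 :: (λloop. ((λx. (x x)) (λx. (x x)))) :: AP]; D=∅⟩
[2] ⟨S=[1]; E=∅; C=[(λloop. ((λx. (x x)) (λx. (x x)))) :: AP]; D=∅⟩
[3] ⟨S=[clo(λloop. ((λx. (x x)) (λx. (x x))), ∅) :: 1]; E=∅; C=[AP]; D=∅⟩
[4] ⟨S=∅; E={loop↦1}; C=[((λx. (x x)) (λx. (x x)))]; D=[(∅, ∅, ∅)]⟩
[5] ⟨S=∅; E={loop↦1}; C=[(λx. (x x)) :: (λx. (x x)) :: AP]; D=[(∅, ∅, ∅)]⟩
[6] ⟨S=[clo(λx. (x x), {loop↦1})]; E={loop↦1}; C=[(λx. (x x)) :: AP]; D=[(∅, ∅, ∅)]⟩
[7] ⟨S=[clo(λx. (x x), {loop↦1}) :: clo(λx. (x x), {loop↦1})]; E={loop↦1}; C=[AP]; D=[(∅, ∅, ∅)]⟩
[8] ⟨S=∅; E={x↦clo(λx. (x x), {loop↦1}), loop↦1}; C=[(x x)]; D=[(∅, {loop↦1}, ∅) :: (∅, ∅, ∅)]⟩
[9] ⟨S=∅; E={x↦clo(λx. (x x), {loop↦1}), loop↦1}; C=[x :: x :: AP]; D=[(∅, {loop↦1}, ∅) :: (∅, ∅, ∅)]⟩
[10] ⟨S=[clo(λx. (x x), {loop↦1})]; E={x↦clo(λx. (x x), {loop↦1}), loop↦1}; C=[x :: AP]; D=[(∅, {loop↦1}, ∅) :: (∅, ∅, ∅)]⟩
[11] ⟨S=[clo(λx. (x x), {loop↦1}) :: clo(λx. (x x), {loop↦1})]; E={x↦clo(λx. (x x), {loop↦1}), loop↦1}; C=[AP]; D=[(∅, {loop↦1}, ∅) :: (∅, ∅, ∅)]⟩
[12] ⟨S=∅; E={x↦clo(λx. (x x), {loop↦1}), loop↦1}; C=[(x x)]; D=[(∅, {x↦clo(λx. (x x), {loop↦1}), loop↦1}, ∅) :: (∅, {loop↦1}, ∅) :: (∅, ∅, ∅)]⟩
[13] ⟨S=∅; E={x↦clo(λx. (x x), {loop↦1}), loop↦1}; C=[x :: x :: AP]; D=[(∅, {x↦clo(λx. (x x), {loop↦1}), loop↦1}, ∅) :: (∅, {loop↦1}, ∅) :: (∅, ∅, ∅)]⟩
[14] ⟨S=[clo(λx. (x x), {loop↦1})]; E={x↦clo(λx. (x x), {loop↦1}), loop↦1}; C=[x :: AP]; D=[(∅, {x↦clo(λx. (x x), {loop↦1}), loop↦1}, ∅) :: (∅, {loop↦1}, ∅) :: (∅, ∅, ∅)]⟩
[15] ⟨S=[clo(λx. (x x), {loop↦1}) :: clo(λx. (x x), {loop↦1})]; E={x↦clo(λx. (x x), {loop↦1}), loop↦1}; C=[AP]; D=[(∅, {x↦clo(λx. (x x), {loop↦1}), loop↦1}, ∅) :: (∅, {loop↦1}, ∅) :: (∅, ∅, ∅)]⟩
[16] ⟨S=∅; E={x↦clo(λx. (x x), {loop↦1}), loop↦1}; C=[(x x)]; D=[(∅, {x↦clo(λx. (x x), {loop↦1}), loop↦1}, ∅) :: (∅, {x↦clo(λx. (x x), {loop↦1}), loop↦1}, ∅) :: (∅, {loop↦1}, ∅) :: (∅, ∅, ∅)]⟩
[17] ⟨S=∅; E={x↦clo(λx. (x x), {loop↦1}), loop↦1}; C=[x :: x :: AP]; D=[(∅, {x↦clo(λx. (x x), {loop↦1}), loop↦1}, ∅) :: (∅, {x↦clo(λx. (x x), {loop↦1}), loop↦1}, ∅) :: (∅, {loop↦1}, ∅) :: (∅, ∅, ∅)]⟩
[18] ⟨S=[clo(λx. (x x), {loop↦1})]; E={x↦clo(λx. (x x), {loop↦1}), loop↦1}; C=[x :: AP]; D=[(∅, {x↦clo(λx. (x x), {loop↦1}), loop↦1}, ∅) :: (∅, {x↦clo(λx. (x x), {loop↦1}), loop↦1}, ∅) :: (∅, {loop↦1}, ∅) :: (∅, ∅, ∅)]⟩
→ 18 transitions taken and the configuration is still not final: no result within 18 steps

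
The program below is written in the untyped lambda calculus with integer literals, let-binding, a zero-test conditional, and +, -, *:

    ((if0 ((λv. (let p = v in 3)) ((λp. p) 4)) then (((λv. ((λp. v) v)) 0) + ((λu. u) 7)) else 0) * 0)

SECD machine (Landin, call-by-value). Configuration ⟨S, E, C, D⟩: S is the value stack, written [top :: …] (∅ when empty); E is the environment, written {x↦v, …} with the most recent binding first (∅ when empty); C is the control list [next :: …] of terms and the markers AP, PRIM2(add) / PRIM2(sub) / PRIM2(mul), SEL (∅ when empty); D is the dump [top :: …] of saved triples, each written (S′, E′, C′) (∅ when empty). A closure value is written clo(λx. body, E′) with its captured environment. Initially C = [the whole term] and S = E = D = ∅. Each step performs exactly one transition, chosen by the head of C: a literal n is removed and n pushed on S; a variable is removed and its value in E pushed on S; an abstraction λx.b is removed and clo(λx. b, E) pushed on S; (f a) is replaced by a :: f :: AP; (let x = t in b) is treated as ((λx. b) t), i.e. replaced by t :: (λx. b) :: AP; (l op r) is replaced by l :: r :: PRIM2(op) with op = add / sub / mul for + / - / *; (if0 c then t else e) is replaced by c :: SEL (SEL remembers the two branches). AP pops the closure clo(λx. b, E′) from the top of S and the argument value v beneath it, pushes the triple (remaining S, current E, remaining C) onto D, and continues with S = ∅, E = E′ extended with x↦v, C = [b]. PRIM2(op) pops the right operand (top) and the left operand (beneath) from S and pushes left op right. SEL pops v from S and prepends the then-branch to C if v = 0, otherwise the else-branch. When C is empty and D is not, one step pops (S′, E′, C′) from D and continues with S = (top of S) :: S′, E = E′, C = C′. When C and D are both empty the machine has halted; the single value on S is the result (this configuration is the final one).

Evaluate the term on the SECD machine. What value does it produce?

step 0: ⟨S=∅; E=∅; C=[((if0 ((λv. (let p = v in 3)) ((λp. p) 4)) then (((λv. ((λp. v) v)) 0) + ((λu. u) 7)) else 0) * 0)]; D=∅⟩
step 1: ⟨S=∅; E=∅; C=[(if0 ((λv. (let p = v in 3)) ((λp. p) 4)) then (((λv. ((λp. v) v)) 0) + ((λu. u) 7)) else 0) :: 0 :: PRIM2(mul)]; D=∅⟩
step 2: ⟨S=∅; E=∅; C=[((λv. (let p = v in 3)) ((λp. p) 4)) :: SEL :: 0 :: PRIM2(mul)]; D=∅⟩
step 3: ⟨S=∅; E=∅; C=[((λp. p) 4) :: (λv. (let p = v in 3)) :: AP :: SEL :: 0 :: PRIM2(mul)]; D=∅⟩
step 4: ⟨S=∅; E=∅; C=[4 :: (λp. p) :: AP :: (λv. (let p = v in 3)) :: AP :: SEL :: 0 :: PRIM2(mul)]; D=∅⟩
step 5: ⟨S=[4]; E=∅; C=[(λp. p) :: AP :: (λv. (let p = v in 3)) :: AP :: SEL :: 0 :: PRIM2(mul)]; D=∅⟩
step 6: ⟨S=[clo(λp. p, ∅) :: 4]; E=∅; C=[AP :: (λv. (let p = v in 3)) :: AP :: SEL :: 0 :: PRIM2(mul)]; D=∅⟩
step 7: ⟨S=∅; E={p↦4}; C=[p]; D=[(∅, ∅, [(λv. (let p = v in 3)) :: AP :: SEL :: 0 :: PRIM2(mul)])]⟩
step 8: ⟨S=[4]; E={p↦4}; C=∅; D=[(∅, ∅, [(λv. (let p = v in 3)) :: AP :: SEL :: 0 :: PRIM2(mul)])]⟩
step 9: ⟨S=[4]; E=∅; C=[(λv. (let p = v in 3)) :: AP :: SEL :: 0 :: PRIM2(mul)]; D=∅⟩
step 10: ⟨S=[clo(λv. (let p = v in 3), ∅) :: 4]; E=∅; C=[AP :: SEL :: 0 :: PRIM2(mul)]; D=∅⟩
step 11: ⟨S=∅; E={v↦4}; C=[(let p = v in 3)]; D=[(∅, ∅, [SEL :: 0 :: PRIM2(mul)])]⟩
step 12: ⟨S=∅; E={v↦4}; C=[v :: (λp. 3) :: AP]; D=[(∅, ∅, [SEL :: 0 :: PRIM2(mul)])]⟩
step 13: ⟨S=[4]; E={v↦4}; C=[(λp. 3) :: AP]; D=[(∅, ∅, [SEL :: 0 :: PRIM2(mul)])]⟩
step 14: ⟨S=[clo(λp. 3, {v↦4}) :: 4]; E={v↦4}; C=[AP]; D=[(∅, ∅, [SEL :: 0 :: PRIM2(mul)])]⟩
step 15: ⟨S=∅; E={p↦4, v↦4}; C=[3]; D=[(∅, {v↦4}, ∅) :: (∅, ∅, [SEL :: 0 :: PRIM2(mul)])]⟩
step 16: ⟨S=[3]; E={p↦4, v↦4}; C=∅; D=[(∅, {v↦4}, ∅) :: (∅, ∅, [SEL :: 0 :: PRIM2(mul)])]⟩
step 17: ⟨S=[3]; E={v↦4}; C=∅; D=[(∅, ∅, [SEL :: 0 :: PRIM2(mul)])]⟩
step 18: ⟨S=[3]; E=∅; C=[SEL :: 0 :: PRIM2(mul)]; D=∅⟩
step 19: ⟨S=∅; E=∅; C=[0 :: 0 :: PRIM2(mul)]; D=∅⟩
step 20: ⟨S=[0]; E=∅; C=[0 :: PRIM2(mul)]; D=∅⟩
step 21: ⟨S=[0 :: 0]; E=∅; C=[PRIM2(mul)]; D=∅⟩
step 22: ⟨S=[0]; E=∅; C=∅; D=∅⟩
→ final value 0

Answer: 0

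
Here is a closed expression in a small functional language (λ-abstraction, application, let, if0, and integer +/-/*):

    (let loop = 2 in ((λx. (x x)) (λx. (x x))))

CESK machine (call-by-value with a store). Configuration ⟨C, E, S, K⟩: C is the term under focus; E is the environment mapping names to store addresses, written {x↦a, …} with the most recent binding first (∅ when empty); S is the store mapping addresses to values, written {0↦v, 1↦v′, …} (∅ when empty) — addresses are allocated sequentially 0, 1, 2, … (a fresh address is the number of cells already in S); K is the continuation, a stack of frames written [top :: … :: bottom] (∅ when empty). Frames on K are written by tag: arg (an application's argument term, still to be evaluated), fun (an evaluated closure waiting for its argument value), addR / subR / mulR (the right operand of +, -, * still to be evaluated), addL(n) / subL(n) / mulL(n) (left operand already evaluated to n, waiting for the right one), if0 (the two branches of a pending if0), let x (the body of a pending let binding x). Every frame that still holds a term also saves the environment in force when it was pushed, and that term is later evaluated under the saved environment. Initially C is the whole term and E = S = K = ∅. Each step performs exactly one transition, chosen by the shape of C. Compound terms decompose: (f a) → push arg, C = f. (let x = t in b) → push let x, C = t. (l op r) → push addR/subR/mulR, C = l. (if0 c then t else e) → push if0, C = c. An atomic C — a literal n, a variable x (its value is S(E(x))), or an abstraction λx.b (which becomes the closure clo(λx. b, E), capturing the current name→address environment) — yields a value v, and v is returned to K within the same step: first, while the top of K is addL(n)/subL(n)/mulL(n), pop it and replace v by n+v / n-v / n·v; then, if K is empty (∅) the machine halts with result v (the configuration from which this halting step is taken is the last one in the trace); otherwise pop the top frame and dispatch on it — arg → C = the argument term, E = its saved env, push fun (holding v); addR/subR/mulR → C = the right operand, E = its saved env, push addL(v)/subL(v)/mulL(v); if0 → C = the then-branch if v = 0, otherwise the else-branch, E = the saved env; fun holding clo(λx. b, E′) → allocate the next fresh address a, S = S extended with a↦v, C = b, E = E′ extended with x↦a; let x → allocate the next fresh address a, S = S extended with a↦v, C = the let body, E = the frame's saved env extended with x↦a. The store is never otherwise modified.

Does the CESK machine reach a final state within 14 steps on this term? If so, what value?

Answer: DIVERGES (no final state within 14 steps)

Derivation:
step 0: [C=(let loop = 2 in ((λx. (x x)) (λx. (x x)))) | E=∅ | S=∅ | K=∅]
step 1: [C=2 | E=∅ | S=∅ | K=[let loop]]
step 2: [C=((λx. (x x)) (λx. (x x))) | E={loop↦0} | S={0↦2} | K=∅]
step 3: [C=(λx. (x x)) | E={loop↦0} | S={0↦2} | K=[arg]]
step 4: [C=(λx. (x x)) | E={loop↦0} | S={0↦2} | K=[fun]]
step 5: [C=(x x) | E={x↦1, loop↦0} | S={0↦2, 1↦clo(λx. (x x), {loop↦0})} | K=∅]
step 6: [C=x | E={x↦1, loop↦0} | S={0↦2, 1↦clo(λx. (x x), {loop↦0})} | K=[arg]]
step 7: [C=x | E={x↦1, loop↦0} | S={0↦2, 1↦clo(λx. (x x), {loop↦0})} | K=[fun]]
step 8: [C=(x x) | E={x↦2, loop↦0} | S={0↦2, 1↦clo(λx. (x x), {loop↦0}), 2↦clo(λx. (x x), {loop↦0})} | K=∅]
step 9: [C=x | E={x↦2, loop↦0} | S={0↦2, 1↦clo(λx. (x x), {loop↦0}), 2↦clo(λx. (x x), {loop↦0})} | K=[arg]]
step 10: [C=x | E={x↦2, loop↦0} | S={0↦2, 1↦clo(λx. (x x), {loop↦0}), 2↦clo(λx. (x x), {loop↦0})} | K=[fun]]
step 11: [C=(x x) | E={x↦3, loop↦0} | S={0↦2, 1↦clo(λx. (x x), {loop↦0}), 2↦clo(λx. (x x), {loop↦0}), 3↦clo(λx. (x x), {loop↦0})} | K=∅]
step 12: [C=x | E={x↦3, loop↦0} | S={0↦2, 1↦clo(λx. (x x), {loop↦0}), 2↦clo(λx. (x x), {loop↦0}), 3↦clo(λx. (x x), {loop↦0})} | K=[arg]]
step 13: [C=x | E={x↦3, loop↦0} | S={0↦2, 1↦clo(λx. (x x), {loop↦0}), 2↦clo(λx. (x x), {loop↦0}), 3↦clo(λx. (x x), {loop↦0})} | K=[fun]]
step 14: [C=(x x) | E={x↦4, loop↦0} | S={0↦2, 1↦clo(λx. (x x), {loop↦0}), 2↦clo(λx. (x x), {loop↦0}), 3↦clo(λx. (x x), {loop↦0}), 4↦clo(λx. (x x), {loop↦0})} | K=∅]
→ 14 transitions taken and the configuration is still not final: no result within 14 steps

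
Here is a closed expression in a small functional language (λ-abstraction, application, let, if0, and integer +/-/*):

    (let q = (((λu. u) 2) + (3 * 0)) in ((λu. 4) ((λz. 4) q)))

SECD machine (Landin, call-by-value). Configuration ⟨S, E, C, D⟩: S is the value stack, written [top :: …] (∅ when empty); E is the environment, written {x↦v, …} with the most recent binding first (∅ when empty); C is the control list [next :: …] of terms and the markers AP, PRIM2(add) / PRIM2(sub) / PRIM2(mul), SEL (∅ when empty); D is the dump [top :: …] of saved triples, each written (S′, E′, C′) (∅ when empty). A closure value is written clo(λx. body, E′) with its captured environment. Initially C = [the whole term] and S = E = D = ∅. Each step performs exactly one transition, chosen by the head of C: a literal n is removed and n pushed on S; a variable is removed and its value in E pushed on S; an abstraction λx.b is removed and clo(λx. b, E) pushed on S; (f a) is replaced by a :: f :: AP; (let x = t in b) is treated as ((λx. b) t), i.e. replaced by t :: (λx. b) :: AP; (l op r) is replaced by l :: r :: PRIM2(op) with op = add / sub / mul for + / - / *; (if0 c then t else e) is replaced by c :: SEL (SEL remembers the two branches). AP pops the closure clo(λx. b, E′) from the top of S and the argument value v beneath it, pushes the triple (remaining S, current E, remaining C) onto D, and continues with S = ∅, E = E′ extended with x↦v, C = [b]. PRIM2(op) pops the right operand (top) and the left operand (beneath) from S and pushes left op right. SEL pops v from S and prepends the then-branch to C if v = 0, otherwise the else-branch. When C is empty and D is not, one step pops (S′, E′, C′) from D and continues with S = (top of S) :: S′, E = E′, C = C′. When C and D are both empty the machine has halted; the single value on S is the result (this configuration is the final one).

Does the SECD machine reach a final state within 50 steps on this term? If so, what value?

[0] <S=∅, E=∅, C=[(let q = (((λu. u) 2) + (3 * 0)) in ((λu. 4) ((λz. 4) q)))], D=∅>
[1] <S=∅, E=∅, C=[(((λu. u) 2) + (3 * 0)) :: (λq. ((λu. 4) ((λz. 4) q))) :: AP], D=∅>
[2] <S=∅, E=∅, C=[((λu. u) 2) :: (3 * 0) :: PRIM2(add) :: (λq. ((λu. 4) ((λz. 4) q))) :: AP], D=∅>
[3] <S=∅, E=∅, C=[2 :: (λu. u) :: AP :: (3 * 0) :: PRIM2(add) :: (λq. ((λu. 4) ((λz. 4) q))) :: AP], D=∅>
[4] <S=[2], E=∅, C=[(λu. u) :: AP :: (3 * 0) :: PRIM2(add) :: (λq. ((λu. 4) ((λz. 4) q))) :: AP], D=∅>
[5] <S=[clo(λu. u, ∅) :: 2], E=∅, C=[AP :: (3 * 0) :: PRIM2(add) :: (λq. ((λu. 4) ((λz. 4) q))) :: AP], D=∅>
[6] <S=∅, E={u↦2}, C=[u], D=[(∅, ∅, [(3 * 0) :: PRIM2(add) :: (λq. ((λu. 4) ((λz. 4) q))) :: AP])]>
[7] <S=[2], E={u↦2}, C=∅, D=[(∅, ∅, [(3 * 0) :: PRIM2(add) :: (λq. ((λu. 4) ((λz. 4) q))) :: AP])]>
[8] <S=[2], E=∅, C=[(3 * 0) :: PRIM2(add) :: (λq. ((λu. 4) ((λz. 4) q))) :: AP], D=∅>
[9] <S=[2], E=∅, C=[3 :: 0 :: PRIM2(mul) :: PRIM2(add) :: (λq. ((λu. 4) ((λz. 4) q))) :: AP], D=∅>
[10] <S=[3 :: 2], E=∅, C=[0 :: PRIM2(mul) :: PRIM2(add) :: (λq. ((λu. 4) ((λz. 4) q))) :: AP], D=∅>
[11] <S=[0 :: 3 :: 2], E=∅, C=[PRIM2(mul) :: PRIM2(add) :: (λq. ((λu. 4) ((λz. 4) q))) :: AP], D=∅>
[12] <S=[0 :: 2], E=∅, C=[PRIM2(add) :: (λq. ((λu. 4) ((λz. 4) q))) :: AP], D=∅>
[13] <S=[2], E=∅, C=[(λq. ((λu. 4) ((λz. 4) q))) :: AP], D=∅>
[14] <S=[clo(λq. ((λu. 4) ((λz. 4) q)), ∅) :: 2], E=∅, C=[AP], D=∅>
[15] <S=∅, E={q↦2}, C=[((λu. 4) ((λz. 4) q))], D=[(∅, ∅, ∅)]>
[16] <S=∅, E={q↦2}, C=[((λz. 4) q) :: (λu. 4) :: AP], D=[(∅, ∅, ∅)]>
[17] <S=∅, E={q↦2}, C=[q :: (λz. 4) :: AP :: (λu. 4) :: AP], D=[(∅, ∅, ∅)]>
[18] <S=[2], E={q↦2}, C=[(λz. 4) :: AP :: (λu. 4) :: AP], D=[(∅, ∅, ∅)]>
[19] <S=[clo(λz. 4, {q↦2}) :: 2], E={q↦2}, C=[AP :: (λu. 4) :: AP], D=[(∅, ∅, ∅)]>
[20] <S=∅, E={z↦2, q↦2}, C=[4], D=[(∅, {q↦2}, [(λu. 4) :: AP]) :: (∅, ∅, ∅)]>
[21] <S=[4], E={z↦2, q↦2}, C=∅, D=[(∅, {q↦2}, [(λu. 4) :: AP]) :: (∅, ∅, ∅)]>
[22] <S=[4], E={q↦2}, C=[(λu. 4) :: AP], D=[(∅, ∅, ∅)]>
[23] <S=[clo(λu. 4, {q↦2}) :: 4], E={q↦2}, C=[AP], D=[(∅, ∅, ∅)]>
[24] <S=∅, E={u↦4, q↦2}, C=[4], D=[(∅, {q↦2}, ∅) :: (∅, ∅, ∅)]>
[25] <S=[4], E={u↦4, q↦2}, C=∅, D=[(∅, {q↦2}, ∅) :: (∅, ∅, ∅)]>
[26] <S=[4], E={q↦2}, C=∅, D=[(∅, ∅, ∅)]>
[27] <S=[4], E=∅, C=∅, D=∅>
→ final value 4

Answer: 4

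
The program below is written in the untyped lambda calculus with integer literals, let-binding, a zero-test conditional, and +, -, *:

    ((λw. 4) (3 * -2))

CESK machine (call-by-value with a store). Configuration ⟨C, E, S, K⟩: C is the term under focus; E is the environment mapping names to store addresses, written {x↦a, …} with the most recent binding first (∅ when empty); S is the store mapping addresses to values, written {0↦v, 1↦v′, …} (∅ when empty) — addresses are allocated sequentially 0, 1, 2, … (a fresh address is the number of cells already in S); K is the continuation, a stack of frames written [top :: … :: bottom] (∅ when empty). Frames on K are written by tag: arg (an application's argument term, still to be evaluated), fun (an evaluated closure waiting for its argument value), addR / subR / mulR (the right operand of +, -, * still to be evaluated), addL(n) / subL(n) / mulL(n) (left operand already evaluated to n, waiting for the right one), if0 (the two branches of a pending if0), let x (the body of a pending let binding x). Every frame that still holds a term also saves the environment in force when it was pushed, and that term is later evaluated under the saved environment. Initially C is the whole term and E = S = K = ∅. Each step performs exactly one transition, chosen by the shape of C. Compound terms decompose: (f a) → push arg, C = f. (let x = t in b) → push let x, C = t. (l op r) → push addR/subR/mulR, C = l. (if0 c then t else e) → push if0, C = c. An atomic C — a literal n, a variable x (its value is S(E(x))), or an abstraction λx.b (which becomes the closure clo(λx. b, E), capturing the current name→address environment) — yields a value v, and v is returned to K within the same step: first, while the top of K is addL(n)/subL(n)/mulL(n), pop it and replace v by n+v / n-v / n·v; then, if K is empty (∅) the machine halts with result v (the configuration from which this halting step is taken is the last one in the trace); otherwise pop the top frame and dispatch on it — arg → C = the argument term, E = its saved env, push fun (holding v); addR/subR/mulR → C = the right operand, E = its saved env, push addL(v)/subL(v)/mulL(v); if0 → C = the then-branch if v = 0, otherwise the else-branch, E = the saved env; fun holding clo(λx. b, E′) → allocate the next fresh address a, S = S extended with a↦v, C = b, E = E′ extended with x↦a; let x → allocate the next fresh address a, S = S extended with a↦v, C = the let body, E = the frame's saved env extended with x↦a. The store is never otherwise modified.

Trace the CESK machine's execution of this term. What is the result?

Answer: 4

Derivation:
t=0: [C=((λw. 4) (3 * -2)) | E=∅ | S=∅ | K=∅]
t=1: [C=(λw. 4) | E=∅ | S=∅ | K=[arg]]
t=2: [C=(3 * -2) | E=∅ | S=∅ | K=[fun]]
t=3: [C=3 | E=∅ | S=∅ | K=[mulR :: fun]]
t=4: [C=-2 | E=∅ | S=∅ | K=[mulL(3) :: fun]]
t=5: [C=4 | E={w↦0} | S={0↦-6} | K=∅]
→ final value 4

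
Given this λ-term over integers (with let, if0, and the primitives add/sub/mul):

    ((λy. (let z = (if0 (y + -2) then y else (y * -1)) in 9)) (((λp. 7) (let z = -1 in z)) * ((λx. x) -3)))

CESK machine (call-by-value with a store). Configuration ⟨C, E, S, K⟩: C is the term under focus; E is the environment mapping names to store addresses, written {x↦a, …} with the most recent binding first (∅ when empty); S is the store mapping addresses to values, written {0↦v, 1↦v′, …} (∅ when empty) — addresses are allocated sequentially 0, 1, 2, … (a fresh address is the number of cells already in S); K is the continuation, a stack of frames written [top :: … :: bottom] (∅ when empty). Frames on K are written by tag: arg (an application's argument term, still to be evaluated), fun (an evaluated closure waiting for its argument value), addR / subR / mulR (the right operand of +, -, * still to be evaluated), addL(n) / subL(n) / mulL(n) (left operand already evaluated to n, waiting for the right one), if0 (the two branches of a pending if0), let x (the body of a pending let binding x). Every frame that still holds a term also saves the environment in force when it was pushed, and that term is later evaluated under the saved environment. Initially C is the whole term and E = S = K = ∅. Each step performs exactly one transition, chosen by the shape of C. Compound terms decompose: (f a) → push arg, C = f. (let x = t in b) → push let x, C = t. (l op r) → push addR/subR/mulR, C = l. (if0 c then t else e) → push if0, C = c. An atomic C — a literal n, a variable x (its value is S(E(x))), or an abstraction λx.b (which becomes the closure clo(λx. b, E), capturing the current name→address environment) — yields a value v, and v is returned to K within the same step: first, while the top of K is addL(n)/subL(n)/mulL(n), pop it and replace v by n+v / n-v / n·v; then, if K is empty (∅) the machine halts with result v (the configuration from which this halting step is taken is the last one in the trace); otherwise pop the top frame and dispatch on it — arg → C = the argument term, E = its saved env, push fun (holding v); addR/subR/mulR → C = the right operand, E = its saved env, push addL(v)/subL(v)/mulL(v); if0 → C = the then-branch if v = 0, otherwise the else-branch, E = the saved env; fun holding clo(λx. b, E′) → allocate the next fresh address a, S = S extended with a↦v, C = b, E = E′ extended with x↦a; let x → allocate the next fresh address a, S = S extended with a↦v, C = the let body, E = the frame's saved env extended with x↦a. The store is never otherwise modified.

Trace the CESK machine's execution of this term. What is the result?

Answer: 9

Machine steps:
[0] <C=((λy. (let z = (if0 (y + -2) then y else (y * -1)) in 9)) (((λp. 7) (let z = -1 in z)) * ((λx. x) -3))), E=∅, S=∅, K=∅>
[1] <C=(λy. (let z = (if0 (y + -2) then y else (y * -1)) in 9)), E=∅, S=∅, K=[arg]>
[2] <C=(((λp. 7) (let z = -1 in z)) * ((λx. x) -3)), E=∅, S=∅, K=[fun]>
[3] <C=((λp. 7) (let z = -1 in z)), E=∅, S=∅, K=[mulR :: fun]>
[4] <C=(λp. 7), E=∅, S=∅, K=[arg :: mulR :: fun]>
[5] <C=(let z = -1 in z), E=∅, S=∅, K=[fun :: mulR :: fun]>
[6] <C=-1, E=∅, S=∅, K=[let z :: fun :: mulR :: fun]>
[7] <C=z, E={z↦0}, S={0↦-1}, K=[fun :: mulR :: fun]>
[8] <C=7, E={p↦1}, S={0↦-1, 1↦-1}, K=[mulR :: fun]>
[9] <C=((λx. x) -3), E=∅, S={0↦-1, 1↦-1}, K=[mulL(7) :: fun]>
[10] <C=(λx. x), E=∅, S={0↦-1, 1↦-1}, K=[arg :: mulL(7) :: fun]>
[11] <C=-3, E=∅, S={0↦-1, 1↦-1}, K=[fun :: mulL(7) :: fun]>
[12] <C=x, E={x↦2}, S={0↦-1, 1↦-1, 2↦-3}, K=[mulL(7) :: fun]>
[13] <C=(let z = (if0 (y + -2) then y else (y * -1)) in 9), E={y↦3}, S={0↦-1, 1↦-1, 2↦-3, 3↦-21}, K=∅>
[14] <C=(if0 (y + -2) then y else (y * -1)), E={y↦3}, S={0↦-1, 1↦-1, 2↦-3, 3↦-21}, K=[let z]>
[15] <C=(y + -2), E={y↦3}, S={0↦-1, 1↦-1, 2↦-3, 3↦-21}, K=[if0 :: let z]>
[16] <C=y, E={y↦3}, S={0↦-1, 1↦-1, 2↦-3, 3↦-21}, K=[addR :: if0 :: let z]>
[17] <C=-2, E={y↦3}, S={0↦-1, 1↦-1, 2↦-3, 3↦-21}, K=[addL(-21) :: if0 :: let z]>
[18] <C=(y * -1), E={y↦3}, S={0↦-1, 1↦-1, 2↦-3, 3↦-21}, K=[let z]>
[19] <C=y, E={y↦3}, S={0↦-1, 1↦-1, 2↦-3, 3↦-21}, K=[mulR :: let z]>
[20] <C=-1, E={y↦3}, S={0↦-1, 1↦-1, 2↦-3, 3↦-21}, K=[mulL(-21) :: let z]>
[21] <C=9, E={z↦4, y↦3}, S={0↦-1, 1↦-1, 2↦-3, 3↦-21, 4↦21}, K=∅>
→ final value 9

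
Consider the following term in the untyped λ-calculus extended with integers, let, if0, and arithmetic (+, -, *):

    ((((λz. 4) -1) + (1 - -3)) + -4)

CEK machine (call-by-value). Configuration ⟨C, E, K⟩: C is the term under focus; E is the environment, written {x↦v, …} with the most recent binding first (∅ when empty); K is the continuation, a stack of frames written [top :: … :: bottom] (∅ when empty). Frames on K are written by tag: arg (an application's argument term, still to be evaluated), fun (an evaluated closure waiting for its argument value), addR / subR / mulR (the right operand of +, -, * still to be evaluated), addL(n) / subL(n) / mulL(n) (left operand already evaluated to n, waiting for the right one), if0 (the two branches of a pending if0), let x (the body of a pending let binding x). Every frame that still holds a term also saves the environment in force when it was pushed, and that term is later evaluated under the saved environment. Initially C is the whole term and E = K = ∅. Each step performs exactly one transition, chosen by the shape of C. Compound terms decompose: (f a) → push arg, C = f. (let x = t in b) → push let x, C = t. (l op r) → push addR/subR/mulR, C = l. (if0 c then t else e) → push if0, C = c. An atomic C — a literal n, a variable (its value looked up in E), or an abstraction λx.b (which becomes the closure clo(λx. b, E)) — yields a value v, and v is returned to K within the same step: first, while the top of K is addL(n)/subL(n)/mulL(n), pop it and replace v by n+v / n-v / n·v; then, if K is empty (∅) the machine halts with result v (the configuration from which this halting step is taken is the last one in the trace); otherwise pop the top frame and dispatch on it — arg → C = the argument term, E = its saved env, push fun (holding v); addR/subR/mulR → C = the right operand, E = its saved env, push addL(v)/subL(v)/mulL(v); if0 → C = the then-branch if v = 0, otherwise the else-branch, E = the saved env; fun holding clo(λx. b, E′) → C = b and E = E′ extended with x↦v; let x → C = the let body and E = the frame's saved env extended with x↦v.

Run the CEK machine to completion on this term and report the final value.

t=0: <C=((((λz. 4) -1) + (1 - -3)) + -4), E=∅, K=∅>
t=1: <C=(((λz. 4) -1) + (1 - -3)), E=∅, K=[addR]>
t=2: <C=((λz. 4) -1), E=∅, K=[addR :: addR]>
t=3: <C=(λz. 4), E=∅, K=[arg :: addR :: addR]>
t=4: <C=-1, E=∅, K=[fun :: addR :: addR]>
t=5: <C=4, E={z↦-1}, K=[addR :: addR]>
t=6: <C=(1 - -3), E=∅, K=[addL(4) :: addR]>
t=7: <C=1, E=∅, K=[subR :: addL(4) :: addR]>
t=8: <C=-3, E=∅, K=[subL(1) :: addL(4) :: addR]>
t=9: <C=-4, E=∅, K=[addL(8)]>
→ final value 4

Answer: 4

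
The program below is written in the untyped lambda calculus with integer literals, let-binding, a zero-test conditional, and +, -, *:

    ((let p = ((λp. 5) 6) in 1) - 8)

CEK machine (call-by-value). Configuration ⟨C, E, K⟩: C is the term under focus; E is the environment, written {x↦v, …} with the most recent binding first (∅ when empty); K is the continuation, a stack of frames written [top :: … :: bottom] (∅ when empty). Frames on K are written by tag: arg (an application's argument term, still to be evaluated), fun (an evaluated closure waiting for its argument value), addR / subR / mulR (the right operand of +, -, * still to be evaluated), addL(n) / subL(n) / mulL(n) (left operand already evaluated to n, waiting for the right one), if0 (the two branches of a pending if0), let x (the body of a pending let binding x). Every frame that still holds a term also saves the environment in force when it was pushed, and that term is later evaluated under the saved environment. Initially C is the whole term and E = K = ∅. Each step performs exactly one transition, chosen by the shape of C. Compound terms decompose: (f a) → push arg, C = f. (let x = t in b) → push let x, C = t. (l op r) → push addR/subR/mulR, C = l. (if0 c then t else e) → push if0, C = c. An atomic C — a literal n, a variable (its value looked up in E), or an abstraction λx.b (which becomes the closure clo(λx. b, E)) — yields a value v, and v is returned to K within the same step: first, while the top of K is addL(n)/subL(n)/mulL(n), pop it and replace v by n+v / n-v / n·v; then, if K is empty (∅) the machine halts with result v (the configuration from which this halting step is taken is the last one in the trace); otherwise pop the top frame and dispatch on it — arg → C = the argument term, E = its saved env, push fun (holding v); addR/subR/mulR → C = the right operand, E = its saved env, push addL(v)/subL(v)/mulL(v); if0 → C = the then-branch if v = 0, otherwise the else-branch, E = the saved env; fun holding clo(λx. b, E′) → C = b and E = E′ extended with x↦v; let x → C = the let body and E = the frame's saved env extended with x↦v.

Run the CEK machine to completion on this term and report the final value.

Answer: -7

Execution trace:
t=0: <C=((let p = ((λp. 5) 6) in 1) - 8), E=∅, K=∅>
t=1: <C=(let p = ((λp. 5) 6) in 1), E=∅, K=[subR]>
t=2: <C=((λp. 5) 6), E=∅, K=[let p :: subR]>
t=3: <C=(λp. 5), E=∅, K=[arg :: let p :: subR]>
t=4: <C=6, E=∅, K=[fun :: let p :: subR]>
t=5: <C=5, E={p↦6}, K=[let p :: subR]>
t=6: <C=1, E={p↦5}, K=[subR]>
t=7: <C=8, E=∅, K=[subL(1)]>
→ final value -7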